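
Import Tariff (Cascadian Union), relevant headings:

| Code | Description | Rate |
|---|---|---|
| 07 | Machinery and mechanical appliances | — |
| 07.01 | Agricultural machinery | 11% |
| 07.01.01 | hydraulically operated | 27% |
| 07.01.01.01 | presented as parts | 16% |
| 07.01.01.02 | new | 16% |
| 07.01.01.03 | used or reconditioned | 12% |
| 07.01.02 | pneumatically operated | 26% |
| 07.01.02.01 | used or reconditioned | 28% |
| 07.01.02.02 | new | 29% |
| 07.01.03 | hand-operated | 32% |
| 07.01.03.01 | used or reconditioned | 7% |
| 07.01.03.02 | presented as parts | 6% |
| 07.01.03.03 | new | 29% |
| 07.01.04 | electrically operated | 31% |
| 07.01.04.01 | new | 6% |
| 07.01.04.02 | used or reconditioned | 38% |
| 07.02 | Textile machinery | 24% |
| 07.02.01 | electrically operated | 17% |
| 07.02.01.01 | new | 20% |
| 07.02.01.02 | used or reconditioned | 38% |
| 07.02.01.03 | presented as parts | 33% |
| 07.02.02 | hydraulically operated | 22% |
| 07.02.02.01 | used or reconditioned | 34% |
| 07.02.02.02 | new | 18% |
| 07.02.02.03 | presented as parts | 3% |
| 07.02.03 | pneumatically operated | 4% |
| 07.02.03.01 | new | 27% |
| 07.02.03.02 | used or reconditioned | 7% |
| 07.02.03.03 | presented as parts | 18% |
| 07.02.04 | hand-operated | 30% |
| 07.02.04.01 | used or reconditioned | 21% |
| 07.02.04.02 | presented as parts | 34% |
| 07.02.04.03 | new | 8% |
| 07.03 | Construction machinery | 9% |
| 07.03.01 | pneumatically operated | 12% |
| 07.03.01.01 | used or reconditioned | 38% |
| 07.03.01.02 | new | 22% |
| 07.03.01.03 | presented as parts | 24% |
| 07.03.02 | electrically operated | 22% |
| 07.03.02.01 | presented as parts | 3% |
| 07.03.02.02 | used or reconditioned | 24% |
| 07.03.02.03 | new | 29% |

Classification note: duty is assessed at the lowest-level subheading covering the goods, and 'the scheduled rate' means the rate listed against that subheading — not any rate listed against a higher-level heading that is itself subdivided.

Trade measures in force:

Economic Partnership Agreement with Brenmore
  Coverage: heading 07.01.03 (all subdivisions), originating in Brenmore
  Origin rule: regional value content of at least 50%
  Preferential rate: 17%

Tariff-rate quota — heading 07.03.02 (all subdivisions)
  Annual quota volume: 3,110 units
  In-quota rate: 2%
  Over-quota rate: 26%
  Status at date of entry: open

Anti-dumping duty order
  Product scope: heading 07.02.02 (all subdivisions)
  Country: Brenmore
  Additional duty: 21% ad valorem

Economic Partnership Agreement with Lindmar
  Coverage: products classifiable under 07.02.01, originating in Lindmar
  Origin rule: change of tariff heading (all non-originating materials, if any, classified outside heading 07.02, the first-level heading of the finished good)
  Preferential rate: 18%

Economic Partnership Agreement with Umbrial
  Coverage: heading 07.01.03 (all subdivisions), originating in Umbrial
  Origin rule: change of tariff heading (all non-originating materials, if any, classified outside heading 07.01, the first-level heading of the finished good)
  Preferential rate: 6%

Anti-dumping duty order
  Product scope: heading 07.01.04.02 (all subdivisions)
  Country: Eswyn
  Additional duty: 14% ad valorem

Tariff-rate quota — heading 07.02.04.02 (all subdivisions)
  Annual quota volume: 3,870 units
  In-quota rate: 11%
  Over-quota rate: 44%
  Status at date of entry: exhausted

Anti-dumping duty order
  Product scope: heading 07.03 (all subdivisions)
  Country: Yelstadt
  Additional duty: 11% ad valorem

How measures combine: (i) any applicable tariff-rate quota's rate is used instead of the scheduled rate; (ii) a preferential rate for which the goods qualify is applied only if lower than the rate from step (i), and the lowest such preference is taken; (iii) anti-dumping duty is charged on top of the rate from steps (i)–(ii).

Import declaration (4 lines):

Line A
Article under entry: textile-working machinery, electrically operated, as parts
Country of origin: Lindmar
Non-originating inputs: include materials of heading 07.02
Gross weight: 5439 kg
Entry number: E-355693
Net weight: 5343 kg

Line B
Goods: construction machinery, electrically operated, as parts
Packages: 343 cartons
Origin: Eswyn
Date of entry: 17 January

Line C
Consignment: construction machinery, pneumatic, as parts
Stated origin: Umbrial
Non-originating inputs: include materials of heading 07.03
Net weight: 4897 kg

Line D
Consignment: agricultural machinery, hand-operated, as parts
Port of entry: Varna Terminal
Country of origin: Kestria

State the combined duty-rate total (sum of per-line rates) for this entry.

Line A: textile-working → 07.02; electrically operated → 07.02.01; as parts → 07.02.01.03. Scheduled 33%. Lindmar agreement on 07.02.01: CTH not met. → 33%.
Line B: construction → 07.03; electrically operated → 07.03.02; as parts → 07.03.02.01. Scheduled 3%. quota on 07.03.02 open → in-quota 2%. → 2%.
Line C: construction → 07.03; pneumatic → 07.03.01; as parts → 07.03.01.03. Scheduled 24%. Umbrial agreement on 07.01.03: 07.03.01.03 not covered. → 24%.
Line D: agricultural → 07.01; hand-operated → 07.01.03; as parts → 07.01.03.02. Scheduled 6%. No special measure applies. → 6%.
Sum: 33% + 2% + 24% + 6% = 65%.

65%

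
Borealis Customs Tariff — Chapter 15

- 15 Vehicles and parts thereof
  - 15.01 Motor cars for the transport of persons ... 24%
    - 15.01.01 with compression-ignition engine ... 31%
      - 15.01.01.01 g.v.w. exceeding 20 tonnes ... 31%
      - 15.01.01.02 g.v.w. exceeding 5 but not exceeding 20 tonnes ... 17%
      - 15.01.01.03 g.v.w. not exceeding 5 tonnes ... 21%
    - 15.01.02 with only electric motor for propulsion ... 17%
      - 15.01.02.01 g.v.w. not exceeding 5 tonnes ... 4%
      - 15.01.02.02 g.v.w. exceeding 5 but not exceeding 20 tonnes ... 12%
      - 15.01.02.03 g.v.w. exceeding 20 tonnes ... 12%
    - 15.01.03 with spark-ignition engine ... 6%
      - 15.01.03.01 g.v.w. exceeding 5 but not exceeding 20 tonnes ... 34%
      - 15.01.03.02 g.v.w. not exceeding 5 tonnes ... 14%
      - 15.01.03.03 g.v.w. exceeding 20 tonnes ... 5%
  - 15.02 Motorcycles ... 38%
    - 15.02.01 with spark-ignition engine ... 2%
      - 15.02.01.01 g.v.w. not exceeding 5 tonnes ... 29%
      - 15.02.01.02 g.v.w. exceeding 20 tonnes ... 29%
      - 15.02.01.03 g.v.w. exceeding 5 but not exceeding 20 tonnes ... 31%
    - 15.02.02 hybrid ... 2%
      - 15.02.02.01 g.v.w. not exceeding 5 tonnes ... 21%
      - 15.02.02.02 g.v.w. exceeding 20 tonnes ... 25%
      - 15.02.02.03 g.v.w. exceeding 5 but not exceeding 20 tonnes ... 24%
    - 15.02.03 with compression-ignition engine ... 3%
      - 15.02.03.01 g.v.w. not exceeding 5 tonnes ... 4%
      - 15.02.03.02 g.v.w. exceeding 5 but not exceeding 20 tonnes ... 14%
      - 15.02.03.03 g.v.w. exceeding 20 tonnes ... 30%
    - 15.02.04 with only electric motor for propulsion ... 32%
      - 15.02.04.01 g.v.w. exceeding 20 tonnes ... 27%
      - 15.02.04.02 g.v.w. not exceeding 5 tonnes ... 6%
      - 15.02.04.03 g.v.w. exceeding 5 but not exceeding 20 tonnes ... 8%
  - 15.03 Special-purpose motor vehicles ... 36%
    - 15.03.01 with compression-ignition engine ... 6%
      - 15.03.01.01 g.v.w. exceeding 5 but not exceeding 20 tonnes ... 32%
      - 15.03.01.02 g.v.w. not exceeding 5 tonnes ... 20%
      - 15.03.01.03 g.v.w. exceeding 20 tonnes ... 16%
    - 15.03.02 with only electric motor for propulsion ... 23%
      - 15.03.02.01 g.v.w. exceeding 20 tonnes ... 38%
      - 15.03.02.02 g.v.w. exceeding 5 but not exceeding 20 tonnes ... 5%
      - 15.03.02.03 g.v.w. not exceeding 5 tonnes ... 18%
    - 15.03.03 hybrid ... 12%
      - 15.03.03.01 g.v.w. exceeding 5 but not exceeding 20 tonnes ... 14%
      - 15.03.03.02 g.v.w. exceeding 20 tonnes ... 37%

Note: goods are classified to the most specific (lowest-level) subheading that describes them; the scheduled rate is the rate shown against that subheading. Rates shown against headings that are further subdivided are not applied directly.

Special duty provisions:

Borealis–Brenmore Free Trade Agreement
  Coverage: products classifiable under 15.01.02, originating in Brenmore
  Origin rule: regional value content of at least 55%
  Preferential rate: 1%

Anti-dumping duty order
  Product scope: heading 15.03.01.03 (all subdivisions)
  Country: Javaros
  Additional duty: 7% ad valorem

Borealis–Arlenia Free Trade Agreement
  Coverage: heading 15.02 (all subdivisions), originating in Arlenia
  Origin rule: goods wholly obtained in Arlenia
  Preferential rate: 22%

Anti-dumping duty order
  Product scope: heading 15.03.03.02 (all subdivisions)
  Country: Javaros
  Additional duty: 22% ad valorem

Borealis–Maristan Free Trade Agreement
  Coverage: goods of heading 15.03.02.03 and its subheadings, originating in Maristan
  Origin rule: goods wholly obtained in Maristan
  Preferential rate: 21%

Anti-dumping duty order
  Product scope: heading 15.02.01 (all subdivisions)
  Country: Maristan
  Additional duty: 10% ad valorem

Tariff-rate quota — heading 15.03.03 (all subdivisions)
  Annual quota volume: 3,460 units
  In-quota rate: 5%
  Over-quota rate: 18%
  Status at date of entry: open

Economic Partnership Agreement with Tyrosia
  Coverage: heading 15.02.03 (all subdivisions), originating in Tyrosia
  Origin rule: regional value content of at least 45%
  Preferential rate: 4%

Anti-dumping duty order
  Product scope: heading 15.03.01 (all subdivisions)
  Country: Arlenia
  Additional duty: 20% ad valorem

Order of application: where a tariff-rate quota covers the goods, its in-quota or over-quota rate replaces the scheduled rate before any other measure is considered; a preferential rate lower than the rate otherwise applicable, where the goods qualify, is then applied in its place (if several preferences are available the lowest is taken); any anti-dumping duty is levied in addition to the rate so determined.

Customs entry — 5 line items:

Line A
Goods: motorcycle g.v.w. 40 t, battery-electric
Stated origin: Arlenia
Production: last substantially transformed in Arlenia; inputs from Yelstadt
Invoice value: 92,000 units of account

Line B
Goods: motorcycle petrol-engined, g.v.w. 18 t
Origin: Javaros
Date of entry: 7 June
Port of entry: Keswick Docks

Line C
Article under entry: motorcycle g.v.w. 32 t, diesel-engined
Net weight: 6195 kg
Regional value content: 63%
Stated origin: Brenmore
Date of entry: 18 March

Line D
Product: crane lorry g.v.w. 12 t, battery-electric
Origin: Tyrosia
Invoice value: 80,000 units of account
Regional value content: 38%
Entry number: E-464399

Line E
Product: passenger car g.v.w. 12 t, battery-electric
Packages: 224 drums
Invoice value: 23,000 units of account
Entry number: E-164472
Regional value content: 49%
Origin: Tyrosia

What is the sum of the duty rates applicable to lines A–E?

105%

Line A: motorcycle → 15.02; battery-electric → 15.02.04; g.v.w. 40 t → 15.02.04.01. Scheduled 27%. Arlenia agreement on 15.02: not wholly obtained. → 27%.
Line B: motorcycle → 15.02; petrol-engined → 15.02.01; g.v.w. 18 t → 15.02.01.03. Scheduled 31%. No special measure applies. → 31%.
Line C: motorcycle → 15.02; diesel-engined → 15.02.03; g.v.w. 32 t → 15.02.03.03. Scheduled 30%. Brenmore agreement on 15.01.02: 15.02.03.03 not covered. → 30%.
Line D: crane lorry → 15.03; battery-electric → 15.03.02; g.v.w. 12 t → 15.03.02.02. Scheduled 5%. Tyrosia agreement on 15.02.03: 15.03.02.02 not covered. → 5%.
Line E: passenger car → 15.01; battery-electric → 15.01.02; g.v.w. 12 t → 15.01.02.02. Scheduled 12%. Tyrosia agreement on 15.02.03: 15.01.02.02 not covered. → 12%.
Sum: 27% + 31% + 30% + 5% + 12% = 105%.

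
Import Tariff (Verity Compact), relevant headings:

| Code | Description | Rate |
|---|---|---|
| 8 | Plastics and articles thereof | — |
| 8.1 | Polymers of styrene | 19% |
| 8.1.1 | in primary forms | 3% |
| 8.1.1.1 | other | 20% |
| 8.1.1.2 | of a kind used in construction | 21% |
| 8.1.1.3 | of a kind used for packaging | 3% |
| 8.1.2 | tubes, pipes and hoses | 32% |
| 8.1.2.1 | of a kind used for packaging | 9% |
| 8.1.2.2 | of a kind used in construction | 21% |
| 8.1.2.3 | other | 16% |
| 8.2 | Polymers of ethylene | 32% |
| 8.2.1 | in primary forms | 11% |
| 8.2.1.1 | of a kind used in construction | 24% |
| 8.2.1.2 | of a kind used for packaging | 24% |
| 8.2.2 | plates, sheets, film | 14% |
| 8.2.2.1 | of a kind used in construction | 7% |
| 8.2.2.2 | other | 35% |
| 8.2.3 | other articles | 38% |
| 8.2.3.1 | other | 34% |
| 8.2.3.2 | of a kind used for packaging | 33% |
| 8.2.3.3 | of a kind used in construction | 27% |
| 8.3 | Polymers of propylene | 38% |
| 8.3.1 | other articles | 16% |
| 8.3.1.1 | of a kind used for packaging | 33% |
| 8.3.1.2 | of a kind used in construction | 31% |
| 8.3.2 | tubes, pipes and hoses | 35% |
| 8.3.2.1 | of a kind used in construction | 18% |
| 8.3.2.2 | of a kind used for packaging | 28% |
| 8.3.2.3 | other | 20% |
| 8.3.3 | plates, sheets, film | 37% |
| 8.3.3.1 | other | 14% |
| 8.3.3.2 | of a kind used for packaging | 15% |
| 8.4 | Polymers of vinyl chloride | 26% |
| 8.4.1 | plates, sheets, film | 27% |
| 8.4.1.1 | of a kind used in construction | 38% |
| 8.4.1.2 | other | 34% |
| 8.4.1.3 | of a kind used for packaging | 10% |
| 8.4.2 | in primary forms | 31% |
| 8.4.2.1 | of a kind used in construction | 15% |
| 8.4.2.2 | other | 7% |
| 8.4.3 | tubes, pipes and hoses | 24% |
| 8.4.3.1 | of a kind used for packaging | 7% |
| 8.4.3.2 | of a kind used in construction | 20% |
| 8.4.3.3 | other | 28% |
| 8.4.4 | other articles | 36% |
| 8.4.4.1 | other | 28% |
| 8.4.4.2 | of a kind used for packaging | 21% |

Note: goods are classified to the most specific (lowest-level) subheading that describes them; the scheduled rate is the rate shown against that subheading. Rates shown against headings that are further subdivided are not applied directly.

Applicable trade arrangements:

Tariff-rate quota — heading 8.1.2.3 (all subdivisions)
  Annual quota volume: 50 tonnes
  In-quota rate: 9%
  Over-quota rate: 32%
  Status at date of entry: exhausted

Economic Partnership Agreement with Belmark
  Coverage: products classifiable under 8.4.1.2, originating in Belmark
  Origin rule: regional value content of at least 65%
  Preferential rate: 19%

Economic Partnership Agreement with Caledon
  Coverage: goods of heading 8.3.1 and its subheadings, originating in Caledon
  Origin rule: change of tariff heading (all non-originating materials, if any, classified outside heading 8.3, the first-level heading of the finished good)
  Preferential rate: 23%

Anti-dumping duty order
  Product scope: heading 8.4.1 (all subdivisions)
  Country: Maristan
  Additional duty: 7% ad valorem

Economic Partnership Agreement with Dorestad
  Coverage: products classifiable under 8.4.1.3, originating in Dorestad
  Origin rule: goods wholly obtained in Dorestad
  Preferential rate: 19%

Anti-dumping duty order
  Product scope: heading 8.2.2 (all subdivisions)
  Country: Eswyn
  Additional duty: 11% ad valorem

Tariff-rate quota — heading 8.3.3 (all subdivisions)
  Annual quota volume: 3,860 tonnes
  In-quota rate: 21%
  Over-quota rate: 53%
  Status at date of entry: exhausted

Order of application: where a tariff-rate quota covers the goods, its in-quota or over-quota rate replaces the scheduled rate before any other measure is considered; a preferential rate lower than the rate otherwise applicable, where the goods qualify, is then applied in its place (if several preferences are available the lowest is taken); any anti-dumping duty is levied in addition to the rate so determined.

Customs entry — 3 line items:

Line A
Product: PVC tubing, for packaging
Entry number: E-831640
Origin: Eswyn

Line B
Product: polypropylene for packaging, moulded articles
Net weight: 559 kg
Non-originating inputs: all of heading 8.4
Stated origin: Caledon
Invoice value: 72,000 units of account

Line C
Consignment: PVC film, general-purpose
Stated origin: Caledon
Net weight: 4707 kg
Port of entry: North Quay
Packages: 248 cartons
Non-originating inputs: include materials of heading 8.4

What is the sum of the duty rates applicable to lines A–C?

64%

Line A: PVC → 8.4; tubing → 8.4.3; for packaging → 8.4.3.1. Scheduled 7%. No special measure applies. → 7%.
Line B: polypropylene → 8.3; moulded articles → 8.3.1; for packaging → 8.3.1.1. Scheduled 33%. Caledon agreement on 8.3.1: CTH met → 23% available; preferential 23%. → 23%.
Line C: PVC → 8.4; film → 8.4.1; general-purpose → 8.4.1.2. Scheduled 34%. Caledon agreement on 8.3.1: 8.4.1.2 not covered. → 34%.
Sum: 7% + 23% + 34% = 64%.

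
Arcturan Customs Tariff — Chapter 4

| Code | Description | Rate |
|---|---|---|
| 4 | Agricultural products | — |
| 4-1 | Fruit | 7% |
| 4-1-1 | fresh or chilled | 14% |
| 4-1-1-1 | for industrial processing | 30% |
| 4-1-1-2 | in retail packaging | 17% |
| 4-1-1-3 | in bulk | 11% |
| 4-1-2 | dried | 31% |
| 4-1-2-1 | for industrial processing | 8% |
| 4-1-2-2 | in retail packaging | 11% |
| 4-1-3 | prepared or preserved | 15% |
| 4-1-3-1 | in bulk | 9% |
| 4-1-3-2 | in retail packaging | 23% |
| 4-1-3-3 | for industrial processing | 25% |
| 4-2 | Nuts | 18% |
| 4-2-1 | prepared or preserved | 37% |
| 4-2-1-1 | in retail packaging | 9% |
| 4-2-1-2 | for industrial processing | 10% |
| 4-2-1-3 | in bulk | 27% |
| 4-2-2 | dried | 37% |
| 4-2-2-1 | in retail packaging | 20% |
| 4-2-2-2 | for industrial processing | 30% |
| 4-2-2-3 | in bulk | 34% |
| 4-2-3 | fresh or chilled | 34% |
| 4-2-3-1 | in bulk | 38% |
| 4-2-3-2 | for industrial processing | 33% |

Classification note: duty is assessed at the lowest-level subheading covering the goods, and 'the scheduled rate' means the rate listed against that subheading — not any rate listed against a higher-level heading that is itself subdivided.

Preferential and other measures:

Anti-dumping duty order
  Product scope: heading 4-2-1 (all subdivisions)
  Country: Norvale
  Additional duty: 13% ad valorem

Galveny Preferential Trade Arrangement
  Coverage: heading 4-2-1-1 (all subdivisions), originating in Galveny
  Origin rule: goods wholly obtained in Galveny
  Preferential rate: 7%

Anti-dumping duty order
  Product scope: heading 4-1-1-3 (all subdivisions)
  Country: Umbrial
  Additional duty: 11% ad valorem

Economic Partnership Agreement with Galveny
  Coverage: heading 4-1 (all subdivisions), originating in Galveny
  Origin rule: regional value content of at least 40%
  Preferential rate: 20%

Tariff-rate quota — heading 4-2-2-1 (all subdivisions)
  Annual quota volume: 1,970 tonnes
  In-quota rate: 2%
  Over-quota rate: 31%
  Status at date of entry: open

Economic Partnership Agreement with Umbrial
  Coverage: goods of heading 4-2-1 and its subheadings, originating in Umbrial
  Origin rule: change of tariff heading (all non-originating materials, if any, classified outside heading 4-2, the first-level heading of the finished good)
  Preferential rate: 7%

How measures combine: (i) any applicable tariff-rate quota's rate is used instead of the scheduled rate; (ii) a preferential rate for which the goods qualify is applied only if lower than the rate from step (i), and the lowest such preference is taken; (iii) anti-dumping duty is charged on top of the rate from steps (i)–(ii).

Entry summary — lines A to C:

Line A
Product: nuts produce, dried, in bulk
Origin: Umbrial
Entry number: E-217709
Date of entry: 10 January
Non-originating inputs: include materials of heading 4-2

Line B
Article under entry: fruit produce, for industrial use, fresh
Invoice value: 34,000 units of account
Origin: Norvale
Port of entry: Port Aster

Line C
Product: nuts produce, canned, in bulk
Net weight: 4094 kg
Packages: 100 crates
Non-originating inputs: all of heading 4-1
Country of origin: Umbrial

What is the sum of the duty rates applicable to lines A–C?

Line A: nuts → 4-2; dried → 4-2-2; in bulk → 4-2-2-3. Scheduled 34%. Umbrial agreement on 4-2-1: 4-2-2-3 not covered. → 34%.
Line B: fruit → 4-1; fresh → 4-1-1; for industrial use → 4-1-1-1. Scheduled 30%. No special measure applies. → 30%.
Line C: nuts → 4-2; canned → 4-2-1; in bulk → 4-2-1-3. Scheduled 27%. Umbrial agreement on 4-2-1: CTH met → 7% available; preferential 7%. → 7%.
Sum: 34% + 30% + 7% = 71%.

71%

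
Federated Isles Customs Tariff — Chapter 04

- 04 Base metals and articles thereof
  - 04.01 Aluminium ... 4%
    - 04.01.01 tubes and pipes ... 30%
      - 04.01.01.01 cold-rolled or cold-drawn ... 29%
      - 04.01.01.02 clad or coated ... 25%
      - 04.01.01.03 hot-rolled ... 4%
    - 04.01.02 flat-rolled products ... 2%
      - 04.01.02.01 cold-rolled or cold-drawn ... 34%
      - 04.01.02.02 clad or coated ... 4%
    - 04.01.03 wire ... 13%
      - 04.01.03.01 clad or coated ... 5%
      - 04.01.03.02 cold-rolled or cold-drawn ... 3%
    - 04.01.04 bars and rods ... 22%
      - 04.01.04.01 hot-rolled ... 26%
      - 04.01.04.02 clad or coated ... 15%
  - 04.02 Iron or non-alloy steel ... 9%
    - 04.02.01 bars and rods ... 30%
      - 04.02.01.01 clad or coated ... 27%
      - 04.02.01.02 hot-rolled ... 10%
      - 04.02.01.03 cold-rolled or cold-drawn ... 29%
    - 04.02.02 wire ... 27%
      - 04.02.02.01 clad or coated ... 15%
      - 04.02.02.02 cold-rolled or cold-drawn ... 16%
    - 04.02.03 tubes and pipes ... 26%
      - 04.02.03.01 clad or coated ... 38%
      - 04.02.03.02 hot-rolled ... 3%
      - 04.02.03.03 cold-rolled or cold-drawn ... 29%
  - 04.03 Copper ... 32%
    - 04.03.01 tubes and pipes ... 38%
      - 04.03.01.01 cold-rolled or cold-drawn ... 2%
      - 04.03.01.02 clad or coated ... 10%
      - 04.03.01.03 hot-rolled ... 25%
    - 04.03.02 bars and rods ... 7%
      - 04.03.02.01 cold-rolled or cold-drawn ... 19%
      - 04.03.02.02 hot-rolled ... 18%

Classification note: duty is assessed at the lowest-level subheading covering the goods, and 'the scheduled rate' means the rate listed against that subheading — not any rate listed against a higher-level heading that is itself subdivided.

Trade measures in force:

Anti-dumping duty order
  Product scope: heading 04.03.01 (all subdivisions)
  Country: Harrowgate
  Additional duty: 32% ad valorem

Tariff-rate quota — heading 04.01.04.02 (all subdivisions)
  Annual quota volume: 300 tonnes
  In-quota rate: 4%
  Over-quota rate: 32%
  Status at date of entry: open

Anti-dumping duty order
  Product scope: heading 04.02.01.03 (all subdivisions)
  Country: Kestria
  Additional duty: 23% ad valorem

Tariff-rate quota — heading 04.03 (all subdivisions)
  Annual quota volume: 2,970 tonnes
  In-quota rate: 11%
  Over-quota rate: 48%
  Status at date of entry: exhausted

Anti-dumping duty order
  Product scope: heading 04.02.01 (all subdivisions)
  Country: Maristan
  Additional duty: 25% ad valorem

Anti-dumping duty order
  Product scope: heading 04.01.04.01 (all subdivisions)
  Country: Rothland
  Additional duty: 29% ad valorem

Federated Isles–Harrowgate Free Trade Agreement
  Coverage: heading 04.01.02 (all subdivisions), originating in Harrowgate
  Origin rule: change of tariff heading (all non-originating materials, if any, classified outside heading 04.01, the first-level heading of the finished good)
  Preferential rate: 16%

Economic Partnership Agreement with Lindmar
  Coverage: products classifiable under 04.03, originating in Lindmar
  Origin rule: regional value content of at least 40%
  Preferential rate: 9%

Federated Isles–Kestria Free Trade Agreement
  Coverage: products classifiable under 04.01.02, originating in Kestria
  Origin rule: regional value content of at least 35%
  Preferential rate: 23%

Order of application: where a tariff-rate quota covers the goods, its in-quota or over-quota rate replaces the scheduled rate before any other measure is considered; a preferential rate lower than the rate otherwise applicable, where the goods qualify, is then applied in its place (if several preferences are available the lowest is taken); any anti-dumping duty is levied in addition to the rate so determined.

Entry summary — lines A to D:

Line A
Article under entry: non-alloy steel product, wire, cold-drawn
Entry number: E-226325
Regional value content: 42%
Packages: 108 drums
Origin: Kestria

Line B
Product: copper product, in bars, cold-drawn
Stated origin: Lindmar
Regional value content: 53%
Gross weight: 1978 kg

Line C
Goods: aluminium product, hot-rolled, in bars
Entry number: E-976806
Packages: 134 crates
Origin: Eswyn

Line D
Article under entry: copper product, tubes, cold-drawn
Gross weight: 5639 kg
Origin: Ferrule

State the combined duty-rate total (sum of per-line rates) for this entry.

Line A: non-alloy steel → 04.02; wire → 04.02.02; cold-drawn → 04.02.02.02. Scheduled 16%. Kestria agreement on 04.01.02: 04.02.02.02 not covered. → 16%.
Line B: copper → 04.03; in bars → 04.03.02; cold-drawn → 04.03.02.01. Scheduled 19%. quota on 04.03 exhausted → over-quota 48%; Lindmar agreement on 04.03: RVC ≥ 40% → 9% available; preferential 9%. → 9%.
Line C: aluminium → 04.01; in bars → 04.01.04; hot-rolled → 04.01.04.01. Scheduled 26%. No special measure applies. → 26%.
Line D: copper → 04.03; tubes → 04.03.01; cold-drawn → 04.03.01.01. Scheduled 2%. quota on 04.03 exhausted → over-quota 48%. → 48%.
Sum: 16% + 9% + 26% + 48% = 99%.

99%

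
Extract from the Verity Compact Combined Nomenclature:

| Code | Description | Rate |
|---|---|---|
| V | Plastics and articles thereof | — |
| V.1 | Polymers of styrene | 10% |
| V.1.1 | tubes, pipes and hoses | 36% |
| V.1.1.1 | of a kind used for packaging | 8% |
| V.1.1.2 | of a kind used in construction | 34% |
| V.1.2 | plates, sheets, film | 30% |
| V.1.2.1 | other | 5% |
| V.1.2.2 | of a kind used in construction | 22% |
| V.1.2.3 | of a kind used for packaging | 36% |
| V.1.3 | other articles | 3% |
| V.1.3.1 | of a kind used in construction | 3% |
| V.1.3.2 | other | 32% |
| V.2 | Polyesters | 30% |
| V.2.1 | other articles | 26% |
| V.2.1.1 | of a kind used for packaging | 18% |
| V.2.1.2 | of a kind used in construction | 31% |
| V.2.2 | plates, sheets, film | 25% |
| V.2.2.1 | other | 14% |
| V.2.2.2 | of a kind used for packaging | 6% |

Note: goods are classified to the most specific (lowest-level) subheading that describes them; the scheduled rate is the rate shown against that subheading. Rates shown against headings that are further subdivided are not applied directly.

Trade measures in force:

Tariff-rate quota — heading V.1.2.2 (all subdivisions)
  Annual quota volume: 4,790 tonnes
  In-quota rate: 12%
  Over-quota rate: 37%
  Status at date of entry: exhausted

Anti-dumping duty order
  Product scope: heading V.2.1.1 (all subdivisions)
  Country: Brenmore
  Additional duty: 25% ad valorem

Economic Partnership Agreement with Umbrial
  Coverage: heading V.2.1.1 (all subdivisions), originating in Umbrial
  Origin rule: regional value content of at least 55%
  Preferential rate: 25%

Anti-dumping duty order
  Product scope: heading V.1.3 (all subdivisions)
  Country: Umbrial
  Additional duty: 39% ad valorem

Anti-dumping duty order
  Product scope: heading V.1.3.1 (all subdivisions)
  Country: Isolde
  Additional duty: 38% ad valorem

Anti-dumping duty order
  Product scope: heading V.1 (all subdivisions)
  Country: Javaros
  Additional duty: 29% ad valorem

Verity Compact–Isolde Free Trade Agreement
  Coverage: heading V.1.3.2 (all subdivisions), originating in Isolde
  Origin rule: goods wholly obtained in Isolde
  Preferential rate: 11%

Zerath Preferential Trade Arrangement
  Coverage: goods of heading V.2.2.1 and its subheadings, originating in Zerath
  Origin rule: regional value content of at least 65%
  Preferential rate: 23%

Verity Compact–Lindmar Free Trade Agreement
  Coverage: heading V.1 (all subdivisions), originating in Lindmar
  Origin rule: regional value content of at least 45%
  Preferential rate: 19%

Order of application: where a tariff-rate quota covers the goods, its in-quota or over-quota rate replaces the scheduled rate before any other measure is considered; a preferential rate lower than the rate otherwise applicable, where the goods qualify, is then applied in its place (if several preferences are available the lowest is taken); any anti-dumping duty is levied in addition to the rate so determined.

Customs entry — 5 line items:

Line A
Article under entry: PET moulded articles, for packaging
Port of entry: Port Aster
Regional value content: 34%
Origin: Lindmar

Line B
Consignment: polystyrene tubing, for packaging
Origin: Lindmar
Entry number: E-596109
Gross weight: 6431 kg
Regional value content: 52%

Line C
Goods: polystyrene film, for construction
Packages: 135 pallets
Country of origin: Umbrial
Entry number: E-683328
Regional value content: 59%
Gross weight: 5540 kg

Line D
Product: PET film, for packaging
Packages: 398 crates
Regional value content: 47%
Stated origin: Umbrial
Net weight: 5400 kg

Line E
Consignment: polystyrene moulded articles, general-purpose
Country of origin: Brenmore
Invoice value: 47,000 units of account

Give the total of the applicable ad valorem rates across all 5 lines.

101%

Line A: PET → V.2; moulded articles → V.2.1; for packaging → V.2.1.1. Scheduled 18%. Lindmar agreement on V.1: V.2.1.1 not covered. → 18%.
Line B: polystyrene → V.1; tubing → V.1.1; for packaging → V.1.1.1. Scheduled 8%. Lindmar agreement on V.1: RVC ≥ 45% → 19% available; preference 19% not lower than 8% → no reduction. → 8%.
Line C: polystyrene → V.1; film → V.1.2; for construction → V.1.2.2. Scheduled 22%. quota on V.1.2.2 exhausted → over-quota 37%; Umbrial agreement on V.2.1.1: V.1.2.2 not covered. → 37%.
Line D: PET → V.2; film → V.2.2; for packaging → V.2.2.2. Scheduled 6%. Umbrial agreement on V.2.1.1: V.2.2.2 not covered. → 6%.
Line E: polystyrene → V.1; moulded articles → V.1.3; general-purpose → V.1.3.2. Scheduled 32%. No special measure applies. → 32%.
Sum: 18% + 8% + 37% + 6% + 32% = 101%.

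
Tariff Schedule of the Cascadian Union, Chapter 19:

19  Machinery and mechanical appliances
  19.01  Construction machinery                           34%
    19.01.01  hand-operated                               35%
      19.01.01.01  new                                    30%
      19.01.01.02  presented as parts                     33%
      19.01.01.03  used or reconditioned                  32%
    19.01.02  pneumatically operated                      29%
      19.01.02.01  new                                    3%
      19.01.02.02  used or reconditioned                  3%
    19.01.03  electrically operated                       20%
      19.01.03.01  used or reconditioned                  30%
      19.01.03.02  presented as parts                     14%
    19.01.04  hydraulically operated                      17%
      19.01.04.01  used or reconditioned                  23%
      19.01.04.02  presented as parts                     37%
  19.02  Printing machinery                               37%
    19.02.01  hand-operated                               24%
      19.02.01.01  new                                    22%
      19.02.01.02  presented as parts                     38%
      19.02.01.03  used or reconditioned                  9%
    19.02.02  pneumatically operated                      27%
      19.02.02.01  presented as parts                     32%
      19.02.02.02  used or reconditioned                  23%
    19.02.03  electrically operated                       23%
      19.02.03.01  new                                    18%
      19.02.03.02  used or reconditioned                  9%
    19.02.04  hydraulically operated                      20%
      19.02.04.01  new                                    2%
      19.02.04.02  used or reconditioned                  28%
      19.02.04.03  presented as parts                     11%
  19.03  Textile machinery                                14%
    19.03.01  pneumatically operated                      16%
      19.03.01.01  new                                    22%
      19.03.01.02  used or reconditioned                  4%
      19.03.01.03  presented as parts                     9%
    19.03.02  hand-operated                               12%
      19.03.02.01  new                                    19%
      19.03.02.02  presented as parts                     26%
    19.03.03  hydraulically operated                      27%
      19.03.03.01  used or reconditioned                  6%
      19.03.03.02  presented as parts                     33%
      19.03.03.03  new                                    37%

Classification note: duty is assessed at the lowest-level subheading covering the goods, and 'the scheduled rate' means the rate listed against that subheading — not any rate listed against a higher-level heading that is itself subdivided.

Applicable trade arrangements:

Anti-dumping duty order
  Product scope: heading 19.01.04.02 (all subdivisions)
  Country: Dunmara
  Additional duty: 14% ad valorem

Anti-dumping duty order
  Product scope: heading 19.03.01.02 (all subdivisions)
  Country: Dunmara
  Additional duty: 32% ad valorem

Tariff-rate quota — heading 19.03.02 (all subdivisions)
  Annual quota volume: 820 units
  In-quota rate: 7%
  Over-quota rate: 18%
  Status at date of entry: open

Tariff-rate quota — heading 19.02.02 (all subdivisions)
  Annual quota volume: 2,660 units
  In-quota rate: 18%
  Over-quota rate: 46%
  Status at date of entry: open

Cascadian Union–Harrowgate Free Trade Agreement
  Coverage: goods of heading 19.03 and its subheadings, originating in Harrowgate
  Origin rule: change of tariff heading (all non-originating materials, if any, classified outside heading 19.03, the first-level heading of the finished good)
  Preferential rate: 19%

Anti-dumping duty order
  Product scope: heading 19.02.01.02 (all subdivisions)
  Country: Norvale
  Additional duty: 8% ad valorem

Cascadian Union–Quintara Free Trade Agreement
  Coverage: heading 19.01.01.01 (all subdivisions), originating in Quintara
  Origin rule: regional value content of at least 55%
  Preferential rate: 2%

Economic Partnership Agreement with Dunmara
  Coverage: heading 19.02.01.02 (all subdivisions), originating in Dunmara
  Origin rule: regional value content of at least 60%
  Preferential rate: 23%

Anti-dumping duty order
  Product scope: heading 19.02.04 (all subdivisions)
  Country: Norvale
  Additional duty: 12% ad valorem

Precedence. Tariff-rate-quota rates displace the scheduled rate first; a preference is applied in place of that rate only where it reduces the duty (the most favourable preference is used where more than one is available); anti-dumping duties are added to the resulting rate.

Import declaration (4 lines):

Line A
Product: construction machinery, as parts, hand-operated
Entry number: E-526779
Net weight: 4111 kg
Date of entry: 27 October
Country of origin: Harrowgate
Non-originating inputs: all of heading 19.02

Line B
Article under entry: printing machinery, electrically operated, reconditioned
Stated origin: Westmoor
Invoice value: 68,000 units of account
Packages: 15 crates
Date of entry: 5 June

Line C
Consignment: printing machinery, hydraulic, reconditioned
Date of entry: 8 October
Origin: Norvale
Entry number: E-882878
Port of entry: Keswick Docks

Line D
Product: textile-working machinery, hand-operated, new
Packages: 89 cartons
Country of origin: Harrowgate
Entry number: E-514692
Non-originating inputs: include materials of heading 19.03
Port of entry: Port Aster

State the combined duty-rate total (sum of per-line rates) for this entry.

89%

Line A: construction → 19.01; hand-operated → 19.01.01; as parts → 19.01.01.02. Scheduled 33%. Harrowgate agreement on 19.03: 19.01.01.02 not covered. → 33%.
Line B: printing → 19.02; electrically operated → 19.02.03; reconditioned → 19.02.03.02. Scheduled 9%. No special measure applies. → 9%.
Line C: printing → 19.02; hydraulic → 19.02.04; reconditioned → 19.02.04.02. Scheduled 28%. anti-dumping (Norvale, 19.02.04): +12%; total 28% + 12% = 40%. → 40%.
Line D: textile-working → 19.03; hand-operated → 19.03.02; new → 19.03.02.01. Scheduled 19%. quota on 19.03.02 open → in-quota 7%; Harrowgate agreement on 19.03: CTH not met. → 7%.
Sum: 33% + 9% + 40% + 7% = 89%.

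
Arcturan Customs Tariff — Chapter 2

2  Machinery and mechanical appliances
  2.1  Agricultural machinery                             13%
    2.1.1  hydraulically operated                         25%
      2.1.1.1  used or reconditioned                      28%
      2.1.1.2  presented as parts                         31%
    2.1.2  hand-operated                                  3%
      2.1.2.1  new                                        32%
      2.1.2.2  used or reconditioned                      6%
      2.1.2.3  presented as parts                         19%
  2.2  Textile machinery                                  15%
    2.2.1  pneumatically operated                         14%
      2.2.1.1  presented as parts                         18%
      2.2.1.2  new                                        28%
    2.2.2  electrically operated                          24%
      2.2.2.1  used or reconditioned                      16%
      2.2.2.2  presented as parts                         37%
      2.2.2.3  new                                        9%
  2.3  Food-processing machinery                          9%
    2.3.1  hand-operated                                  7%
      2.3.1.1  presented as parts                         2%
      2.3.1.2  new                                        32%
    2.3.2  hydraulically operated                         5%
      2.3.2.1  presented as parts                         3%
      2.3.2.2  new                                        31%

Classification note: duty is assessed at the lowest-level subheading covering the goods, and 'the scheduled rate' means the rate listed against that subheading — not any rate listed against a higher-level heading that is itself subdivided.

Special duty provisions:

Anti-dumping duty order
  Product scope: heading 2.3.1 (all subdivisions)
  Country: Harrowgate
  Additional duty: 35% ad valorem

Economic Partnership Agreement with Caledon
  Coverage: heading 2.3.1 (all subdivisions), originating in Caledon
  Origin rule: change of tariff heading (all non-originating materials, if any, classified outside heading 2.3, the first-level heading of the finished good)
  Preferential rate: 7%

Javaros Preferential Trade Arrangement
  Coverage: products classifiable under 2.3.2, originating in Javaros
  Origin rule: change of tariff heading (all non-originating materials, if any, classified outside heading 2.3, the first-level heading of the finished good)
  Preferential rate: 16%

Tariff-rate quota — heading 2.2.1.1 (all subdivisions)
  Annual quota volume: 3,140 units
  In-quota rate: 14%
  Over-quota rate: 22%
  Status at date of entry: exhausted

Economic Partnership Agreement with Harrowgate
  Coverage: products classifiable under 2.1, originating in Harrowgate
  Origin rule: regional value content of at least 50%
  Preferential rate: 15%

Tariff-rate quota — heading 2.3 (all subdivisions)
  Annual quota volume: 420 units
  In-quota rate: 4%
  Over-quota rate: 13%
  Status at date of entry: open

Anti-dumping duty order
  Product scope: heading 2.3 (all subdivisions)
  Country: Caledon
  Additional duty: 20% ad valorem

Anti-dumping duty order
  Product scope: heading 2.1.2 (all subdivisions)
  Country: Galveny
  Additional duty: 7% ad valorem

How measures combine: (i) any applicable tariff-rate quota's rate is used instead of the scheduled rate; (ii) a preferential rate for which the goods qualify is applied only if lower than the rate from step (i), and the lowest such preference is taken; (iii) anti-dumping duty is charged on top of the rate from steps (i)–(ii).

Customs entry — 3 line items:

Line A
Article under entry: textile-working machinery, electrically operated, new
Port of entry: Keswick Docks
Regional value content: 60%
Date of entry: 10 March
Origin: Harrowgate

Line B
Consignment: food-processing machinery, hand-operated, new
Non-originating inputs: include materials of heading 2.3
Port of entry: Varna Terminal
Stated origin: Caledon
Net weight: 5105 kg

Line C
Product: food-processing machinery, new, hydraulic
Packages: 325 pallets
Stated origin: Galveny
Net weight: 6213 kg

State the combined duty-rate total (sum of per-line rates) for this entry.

37%

Line A: textile-working → 2.2; electrically operated → 2.2.2; new → 2.2.2.3. Scheduled 9%. Harrowgate agreement on 2.1: 2.2.2.3 not covered. → 9%.
Line B: food-processing → 2.3; hand-operated → 2.3.1; new → 2.3.1.2. Scheduled 32%. quota on 2.3 open → in-quota 4%; Caledon agreement on 2.3.1: CTH not met; anti-dumping (Caledon, 2.3): +20%; total 4% + 20% = 24%. → 24%.
Line C: food-processing → 2.3; hydraulic → 2.3.2; new → 2.3.2.2. Scheduled 31%. quota on 2.3 open → in-quota 4%. → 4%.
Sum: 9% + 24% + 4% = 37%.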